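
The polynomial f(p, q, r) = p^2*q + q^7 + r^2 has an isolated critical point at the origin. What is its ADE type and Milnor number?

The Hessian of f at 0 has rank 1. Corank 2; j^3 = p^2*q has shape L^2 M (L != M), so D-series; mu = 8 gives D_8.

Type D_8, Milnor number mu = 8.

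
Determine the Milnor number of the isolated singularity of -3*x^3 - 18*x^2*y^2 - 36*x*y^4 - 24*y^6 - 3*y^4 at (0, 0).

6

The Hessian of f at 0 has rank 0. Corank 2; j^3 = -3*x^3 is a perfect cube, so E-series; the 4-jet and mu = 6 give E_6.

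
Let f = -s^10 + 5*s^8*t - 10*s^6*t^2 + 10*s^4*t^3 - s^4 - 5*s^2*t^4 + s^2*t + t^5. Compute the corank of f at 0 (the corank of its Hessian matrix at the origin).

2

The Hessian at 0 is [[0, 0], [0, 0]] of rank 0; hence corank 2.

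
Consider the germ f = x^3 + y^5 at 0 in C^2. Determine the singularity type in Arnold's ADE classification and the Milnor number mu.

The Hessian of f at 0 has rank 0. Corank 2; j^3 = x^3 is a perfect cube, so E-series; the 5-jet and mu = 8 give E_8.

Type E_8, Milnor number mu = 8.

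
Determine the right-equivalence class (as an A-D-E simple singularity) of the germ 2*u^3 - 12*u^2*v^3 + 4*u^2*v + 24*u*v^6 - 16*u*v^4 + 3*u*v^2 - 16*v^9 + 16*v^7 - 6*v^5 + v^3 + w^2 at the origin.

D4

The Hessian of f at 0 has rank 1. Corank 2; j^3 = (u + v)*(2*u^2 + 2*u*v + v^2) splits into three distinct lines over C (the quadratic factor has nonzero discriminant), so D_4.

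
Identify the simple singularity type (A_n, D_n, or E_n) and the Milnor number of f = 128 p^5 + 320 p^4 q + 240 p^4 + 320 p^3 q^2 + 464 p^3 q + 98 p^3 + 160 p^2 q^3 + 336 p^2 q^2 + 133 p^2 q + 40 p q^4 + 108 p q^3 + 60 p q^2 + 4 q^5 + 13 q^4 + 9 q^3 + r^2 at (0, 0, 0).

The Hessian of f at 0 is [[0, 0, 0], [0, 0, 0], [0, 0, 2]] with rank 1, so corank 2. A Groebner basis of the Jacobian ideal J(f) in C{p,q,r} is {p*q^2 - 343*p*q/2 - 147*q^2/2, 2401*p*q/6 + q^3 + 343*q^2/2, p^2 + 16*p*q/21 + q^2/7, r}; counting standard monomials gives mu = 5. Corank 2; j^3 = (2*p + q)*(7*p + 3*q)^2 has shape L^2 M (L != M), so D-series; mu = 5 gives D_5.

Type D_{5}, Milnor number mu = 5.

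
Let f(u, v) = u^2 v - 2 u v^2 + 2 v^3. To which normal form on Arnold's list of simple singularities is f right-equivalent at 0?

The Hessian of f at 0 has rank 0. Corank 2; j^3 = v*(u^2 - 2*u*v + 2*v^2) splits into three distinct lines over C (the quadratic factor has nonzero discriminant), so D_4.

D_4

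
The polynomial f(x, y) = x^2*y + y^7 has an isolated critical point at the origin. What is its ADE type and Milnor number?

The Hessian of f at 0 is [[0, 0], [0, 0]] with rank 0, so corank 2. A Groebner basis of the Jacobian ideal J(f) in C{x,y} is {x^2/7 + y^6, x^3, x*y}; counting standard monomials gives mu = 8. Corank 2; j^3 = x^2*y has shape L^2 M (L != M), so D-series; mu = 8 gives D_8.

Type D_8, Milnor number mu = 8.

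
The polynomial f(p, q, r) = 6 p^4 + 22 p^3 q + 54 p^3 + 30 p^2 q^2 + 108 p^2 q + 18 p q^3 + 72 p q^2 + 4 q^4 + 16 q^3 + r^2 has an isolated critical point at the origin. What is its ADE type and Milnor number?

Type E7, Milnor number mu = 7.

The Hessian of f at 0 is [[0, 0, 0], [0, 0, 0], [0, 0, 2]] with rank 1, so corank 2. A Groebner basis of the Jacobian ideal J(f) in C{p,q,r} is {19683*p^2 + 26244*p*q + q^4 + 27*q^3 + 8748*q^2, p^3 + 270*p^2 + 360*p*q + 2*q^3/3 + 120*q^2, p^2*q - 243*p^2 - 324*p*q - 7*q^3/9 - 108*q^2, 162*p^2 + p*q^2 + 216*p*q + 8*q^3/9 + 72*q^2, r}; counting standard monomials gives mu = 7. Corank 2; j^3 = 2*(3*p + 2*q)^3 is a perfect cube, so E-series; the 4-jet and mu = 7 give E_7.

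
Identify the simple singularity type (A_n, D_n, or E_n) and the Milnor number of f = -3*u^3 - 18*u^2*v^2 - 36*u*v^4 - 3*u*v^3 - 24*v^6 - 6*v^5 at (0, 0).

Type E7, Milnor number mu = 7.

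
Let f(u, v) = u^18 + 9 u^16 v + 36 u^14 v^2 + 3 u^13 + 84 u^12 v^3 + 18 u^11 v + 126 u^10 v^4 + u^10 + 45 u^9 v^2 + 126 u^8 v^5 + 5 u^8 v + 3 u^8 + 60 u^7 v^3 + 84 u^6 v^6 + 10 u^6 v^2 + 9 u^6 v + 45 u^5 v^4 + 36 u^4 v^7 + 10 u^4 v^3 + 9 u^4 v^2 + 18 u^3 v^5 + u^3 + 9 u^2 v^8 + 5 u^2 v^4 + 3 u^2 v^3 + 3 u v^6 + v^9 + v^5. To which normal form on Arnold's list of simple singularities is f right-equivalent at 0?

E_8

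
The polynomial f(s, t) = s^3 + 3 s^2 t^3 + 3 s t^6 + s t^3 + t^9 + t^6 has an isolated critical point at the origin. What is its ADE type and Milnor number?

The Hessian of f at 0 has rank 0. Corank 2; j^3 = s^3 is a perfect cube, so E-series; the 4-jet and mu = 7 give E_7.

Type E_7, Milnor number mu = 7.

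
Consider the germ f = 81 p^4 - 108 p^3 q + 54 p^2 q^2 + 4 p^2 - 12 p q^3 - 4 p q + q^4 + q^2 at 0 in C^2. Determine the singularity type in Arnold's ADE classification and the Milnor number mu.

Type A3, Milnor number mu = 3.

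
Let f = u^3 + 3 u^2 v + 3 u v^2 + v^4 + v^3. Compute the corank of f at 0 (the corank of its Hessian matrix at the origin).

Hessian at 0 has rank 0.

2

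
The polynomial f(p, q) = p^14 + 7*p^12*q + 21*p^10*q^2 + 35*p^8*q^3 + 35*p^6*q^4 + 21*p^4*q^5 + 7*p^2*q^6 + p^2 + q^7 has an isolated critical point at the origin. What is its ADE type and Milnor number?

Type A_6, Milnor number mu = 6.

The Hessian of f at 0 is [[2, 0], [0, 0]] with rank 1, so corank 1. A Groebner basis of the Jacobian ideal J(f) in C{p,q} is {q^6, p}; counting standard monomials gives mu = 6. Corank 1: A-series; mu = 6 gives A_6.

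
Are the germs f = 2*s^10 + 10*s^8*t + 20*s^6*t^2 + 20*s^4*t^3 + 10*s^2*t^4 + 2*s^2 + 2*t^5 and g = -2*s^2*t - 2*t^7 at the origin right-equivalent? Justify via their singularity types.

No.

The Hessian of f at 0 is [[4, 0], [0, 0]] with rank 1, so corank 1. A Groebner basis of the Jacobian ideal J(f) in C{s,t} is {t^4, s}; counting standard monomials gives mu = 4. Corank 1: A-series; mu = 4 gives A_4. The Hessian of g at 0 is [[0, 0], [0, 0]] with rank 0, so corank 2. A Groebner basis of the Jacobian ideal J(g) in C{s,t} is {s^2/7 + t^6, s^3, s*t}; counting standard monomials gives mu = 8. Corank 2; j^3 = -2*s^2*t has shape L^2 M (L != M), so D-series; mu = 8 gives D_8. f is A_4 but g is D_8, hence not right-equivalent.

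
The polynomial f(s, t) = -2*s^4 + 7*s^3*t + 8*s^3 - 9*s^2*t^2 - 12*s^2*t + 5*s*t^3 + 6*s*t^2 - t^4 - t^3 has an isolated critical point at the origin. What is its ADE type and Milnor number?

Type E7, Milnor number mu = 7.

The Hessian of f at 0 has rank 0. Corank 2; j^3 = (2*s - t)^3 is a perfect cube, so E-series; the 4-jet and mu = 7 give E_7.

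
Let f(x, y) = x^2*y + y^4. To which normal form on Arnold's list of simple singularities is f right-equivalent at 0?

The Hessian of f at 0 is [[0, 0], [0, 0]] with rank 0, so corank 2. A Groebner basis of the Jacobian ideal J(f) in C{x,y} is {x^3, x^2/4 + y^3, x*y}; counting standard monomials gives mu = 5. Corank 2; j^3 = x^2*y has shape L^2 M (L != M), so D-series; mu = 5 gives D_5.

D_5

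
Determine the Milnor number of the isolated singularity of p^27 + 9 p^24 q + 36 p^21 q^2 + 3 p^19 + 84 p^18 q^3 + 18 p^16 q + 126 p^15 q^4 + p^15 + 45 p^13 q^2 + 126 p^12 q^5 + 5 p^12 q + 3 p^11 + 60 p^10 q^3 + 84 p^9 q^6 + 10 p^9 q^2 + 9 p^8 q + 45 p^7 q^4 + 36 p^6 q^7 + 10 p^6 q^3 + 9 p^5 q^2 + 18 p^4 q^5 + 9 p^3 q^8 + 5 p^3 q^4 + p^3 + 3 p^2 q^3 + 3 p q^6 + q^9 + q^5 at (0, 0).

8

The Hessian of f at 0 has rank 0. Corank 2; j^3 = p^3 is a perfect cube, so E-series; the 5-jet and mu = 8 give E_8.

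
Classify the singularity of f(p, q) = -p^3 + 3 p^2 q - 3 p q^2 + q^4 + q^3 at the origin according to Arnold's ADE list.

The Hessian of f at 0 has rank 0. Corank 2; j^3 = -(p - q)^3 is a perfect cube, so E-series; the 4-jet and mu = 6 give E_6.

E_6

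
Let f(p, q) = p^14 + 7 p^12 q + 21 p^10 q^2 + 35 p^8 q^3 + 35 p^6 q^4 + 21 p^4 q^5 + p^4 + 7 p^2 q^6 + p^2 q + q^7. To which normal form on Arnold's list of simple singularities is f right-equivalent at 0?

The Hessian of f at 0 has rank 0. Corank 2; j^3 = p^2*q has shape L^2 M (L != M), so D-series; mu = 8 gives D_8.

D8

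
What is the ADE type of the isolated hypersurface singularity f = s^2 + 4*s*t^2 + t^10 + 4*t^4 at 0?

The Hessian of f at 0 has rank 1. Corank 1: A-series; mu = 9 gives A_9.

A_9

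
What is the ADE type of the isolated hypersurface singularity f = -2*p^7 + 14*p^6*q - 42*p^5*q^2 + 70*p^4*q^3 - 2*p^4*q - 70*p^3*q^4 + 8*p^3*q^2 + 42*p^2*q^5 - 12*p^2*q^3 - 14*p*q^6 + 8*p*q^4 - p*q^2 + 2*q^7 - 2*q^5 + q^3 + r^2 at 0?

D8

The Hessian of f at 0 is [[0, 0, 0], [0, 0, 0], [0, 0, 2]] with rank 1, so corank 2. A Groebner basis of the Jacobian ideal J(f) in C{p,q,r} is {p^4 + p*q - 5*q^2/3, p^3*q - q^2/6, p*q^2, q^3, r}; counting standard monomials gives mu = 8. Corank 2; j^3 = -q^2*(p - q) has shape L^2 M (L != M), so D-series; mu = 8 gives D_8.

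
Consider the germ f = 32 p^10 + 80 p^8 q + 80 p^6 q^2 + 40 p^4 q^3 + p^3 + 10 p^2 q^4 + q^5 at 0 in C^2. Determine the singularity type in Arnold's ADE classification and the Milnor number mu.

The Hessian of f at 0 is [[0, 0], [0, 0]] with rank 0, so corank 2. A Groebner basis of the Jacobian ideal J(f) in C{p,q} is {q^4, p^2}; counting standard monomials gives mu = 8. Corank 2; j^3 = p^3 is a perfect cube, so E-series; the 5-jet and mu = 8 give E_8.

Type E_8, Milnor number mu = 8.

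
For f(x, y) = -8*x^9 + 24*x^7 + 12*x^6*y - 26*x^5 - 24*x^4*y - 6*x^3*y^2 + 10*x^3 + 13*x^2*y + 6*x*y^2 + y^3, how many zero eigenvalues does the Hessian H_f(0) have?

The Hessian at 0 is [[0, 0], [0, 0]] of rank 0; hence corank 2.

2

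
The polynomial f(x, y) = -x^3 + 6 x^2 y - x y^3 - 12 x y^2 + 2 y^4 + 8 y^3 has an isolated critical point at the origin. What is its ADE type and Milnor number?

The Hessian of f at 0 is [[0, 0], [0, 0]] with rank 0, so corank 2. A Groebner basis of the Jacobian ideal J(f) in C{x,y} is {x^3 - 6*x^2*y - 48*x^2 + 192*x*y - 192*y^2, 6*x^2 + x*y^2 - 24*x*y + 24*y^2, 3*x^2 - 12*x*y + y^3 + 12*y^2}; counting standard monomials gives mu = 7. Corank 2; j^3 = -(x - 2*y)^3 is a perfect cube, so E-series; the 4-jet and mu = 7 give E_7.

Type E_7, Milnor number mu = 7.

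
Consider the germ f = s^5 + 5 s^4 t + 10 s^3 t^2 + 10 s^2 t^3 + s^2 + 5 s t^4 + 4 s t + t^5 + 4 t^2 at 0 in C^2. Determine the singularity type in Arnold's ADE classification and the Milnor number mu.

The Hessian of f at 0 has rank 1. Corank 1: A-series; mu = 4 gives A_4.

Type A_{4}, Milnor number mu = 4.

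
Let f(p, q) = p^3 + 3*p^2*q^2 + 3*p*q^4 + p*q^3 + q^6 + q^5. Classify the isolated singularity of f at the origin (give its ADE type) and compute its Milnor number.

The Hessian of f at 0 has rank 0. Corank 2; j^3 = p^3 is a perfect cube, so E-series; the 4-jet and mu = 7 give E_7.

Type E7, Milnor number mu = 7.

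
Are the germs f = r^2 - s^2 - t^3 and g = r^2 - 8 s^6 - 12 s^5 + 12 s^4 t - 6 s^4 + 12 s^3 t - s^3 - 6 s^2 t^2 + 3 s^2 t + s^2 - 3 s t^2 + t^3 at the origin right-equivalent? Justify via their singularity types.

Yes.

The Hessian of f at 0 is [[-2, 0, 0], [0, 0, 0], [0, 0, 2]] with rank 2, so corank 1. A Groebner basis of the Jacobian ideal J(f) in C{s,t,r} is {t^2, s, r}; counting standard monomials gives mu = 2. Corank 1: A-series; mu = 2 gives A_2. The Hessian of g at 0 is [[2, 0, 0], [0, 0, 0], [0, 0, 2]] with rank 2, so corank 1. A Groebner basis of the Jacobian ideal J(g) in C{s,t,r} is {t^2, s, r}; counting standard monomials gives mu = 2. Corank 1: A-series; mu = 2 gives A_2. Both have type A_2, hence right-equivalent.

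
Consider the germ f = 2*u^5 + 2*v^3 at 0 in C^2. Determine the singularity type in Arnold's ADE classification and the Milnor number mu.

Type E_8, Milnor number mu = 8.

The Hessian of f at 0 is [[0, 0], [0, 0]] with rank 0, so corank 2. A Groebner basis of the Jacobian ideal J(f) in C{u,v} is {u^4, v^2}; counting standard monomials gives mu = 8. Corank 2; j^3 = 2*v^3 is a perfect cube, so E-series; the 5-jet and mu = 8 give E_8.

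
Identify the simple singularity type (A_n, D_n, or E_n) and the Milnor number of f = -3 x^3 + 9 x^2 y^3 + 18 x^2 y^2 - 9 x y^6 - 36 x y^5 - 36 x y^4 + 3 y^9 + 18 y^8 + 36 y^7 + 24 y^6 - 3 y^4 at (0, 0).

Type E_6, Milnor number mu = 6.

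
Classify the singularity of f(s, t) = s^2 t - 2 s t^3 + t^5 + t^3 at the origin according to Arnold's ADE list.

D_{4}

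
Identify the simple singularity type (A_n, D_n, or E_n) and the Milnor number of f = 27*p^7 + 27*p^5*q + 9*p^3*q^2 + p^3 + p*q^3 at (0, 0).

The Hessian of f at 0 is [[0, 0], [0, 0]] with rank 0, so corank 2. A Groebner basis of the Jacobian ideal J(f) in C{p,q} is {p^3, p*q^2, 3*p^2 + q^3}; counting standard monomials gives mu = 7. Corank 2; j^3 = p^3 is a perfect cube, so E-series; the 4-jet and mu = 7 give E_7.

Type E7, Milnor number mu = 7.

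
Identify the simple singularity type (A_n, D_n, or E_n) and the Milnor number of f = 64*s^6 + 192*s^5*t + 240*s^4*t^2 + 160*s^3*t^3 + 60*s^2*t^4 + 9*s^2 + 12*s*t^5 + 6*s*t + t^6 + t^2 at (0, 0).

Type A_5, Milnor number mu = 5.

The Hessian of f at 0 is [[18, 6], [6, 2]] with rank 1, so corank 1. A Groebner basis of the Jacobian ideal J(f) in C{s,t} is {t^5, s + t/3}; counting standard monomials gives mu = 5. Corank 1: A-series; mu = 5 gives A_5.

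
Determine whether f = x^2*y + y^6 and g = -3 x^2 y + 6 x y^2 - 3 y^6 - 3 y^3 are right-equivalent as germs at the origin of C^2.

Yes.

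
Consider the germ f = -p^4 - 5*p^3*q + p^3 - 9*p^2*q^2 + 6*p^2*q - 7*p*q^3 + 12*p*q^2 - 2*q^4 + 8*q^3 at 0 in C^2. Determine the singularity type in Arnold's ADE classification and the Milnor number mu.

Type E_{7}, Milnor number mu = 7.

The Hessian of f at 0 has rank 0. Corank 2; j^3 = (p + 2*q)^3 is a perfect cube, so E-series; the 4-jet and mu = 7 give E_7.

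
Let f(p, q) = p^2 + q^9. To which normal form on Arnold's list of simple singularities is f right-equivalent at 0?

A_{8}

The Hessian of f at 0 is [[2, 0], [0, 0]] with rank 1, so corank 1. A Groebner basis of the Jacobian ideal J(f) in C{p,q} is {q^8, p}; counting standard monomials gives mu = 8. Corank 1: A-series; mu = 8 gives A_8.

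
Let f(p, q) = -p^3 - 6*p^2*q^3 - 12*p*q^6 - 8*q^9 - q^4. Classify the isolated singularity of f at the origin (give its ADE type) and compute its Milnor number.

Type E_{6}, Milnor number mu = 6.

The Hessian of f at 0 has rank 0. Corank 2; j^3 = -p^3 is a perfect cube, so E-series; the 4-jet and mu = 6 give E_6.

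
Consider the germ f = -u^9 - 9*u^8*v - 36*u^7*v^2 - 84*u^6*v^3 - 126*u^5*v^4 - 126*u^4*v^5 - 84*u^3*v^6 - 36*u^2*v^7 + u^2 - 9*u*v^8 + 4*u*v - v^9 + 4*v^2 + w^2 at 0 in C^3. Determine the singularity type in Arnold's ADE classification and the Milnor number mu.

The Hessian of f at 0 is [[2, 4, 0], [4, 8, 0], [0, 0, 2]] with rank 2, so corank 1. A Groebner basis of the Jacobian ideal J(f) in C{u,v,w} is {v^8, u + 2*v, w}; counting standard monomials gives mu = 8. Corank 1: A-series; mu = 8 gives A_8.

Type A8, Milnor number mu = 8.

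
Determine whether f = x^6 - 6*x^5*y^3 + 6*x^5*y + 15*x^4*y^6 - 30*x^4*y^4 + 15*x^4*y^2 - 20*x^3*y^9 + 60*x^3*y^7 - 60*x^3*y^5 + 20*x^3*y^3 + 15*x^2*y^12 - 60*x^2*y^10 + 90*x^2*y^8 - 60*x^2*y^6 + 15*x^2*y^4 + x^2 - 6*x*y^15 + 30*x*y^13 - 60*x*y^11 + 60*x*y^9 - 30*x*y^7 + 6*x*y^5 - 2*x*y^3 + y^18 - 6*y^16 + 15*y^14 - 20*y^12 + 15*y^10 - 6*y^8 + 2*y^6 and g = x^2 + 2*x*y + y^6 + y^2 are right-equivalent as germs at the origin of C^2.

Yes.

The Hessian of f at 0 has rank 1. Corank 1: A-series; mu = 5 gives A_5. The Hessian of g at 0 has rank 1. Corank 1: A-series; mu = 5 gives A_5. Both have type A_5, hence right-equivalent.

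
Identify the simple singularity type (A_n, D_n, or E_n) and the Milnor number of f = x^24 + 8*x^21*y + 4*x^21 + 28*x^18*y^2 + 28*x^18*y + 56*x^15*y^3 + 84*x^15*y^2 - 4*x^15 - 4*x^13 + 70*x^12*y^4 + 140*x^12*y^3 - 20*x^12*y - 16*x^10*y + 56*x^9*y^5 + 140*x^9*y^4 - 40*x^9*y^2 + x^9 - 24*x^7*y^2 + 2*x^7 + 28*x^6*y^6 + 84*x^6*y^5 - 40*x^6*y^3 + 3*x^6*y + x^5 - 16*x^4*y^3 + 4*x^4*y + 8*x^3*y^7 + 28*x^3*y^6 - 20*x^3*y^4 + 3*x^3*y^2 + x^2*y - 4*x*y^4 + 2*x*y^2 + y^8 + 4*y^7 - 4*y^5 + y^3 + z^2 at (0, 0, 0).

Type D9, Milnor number mu = 9.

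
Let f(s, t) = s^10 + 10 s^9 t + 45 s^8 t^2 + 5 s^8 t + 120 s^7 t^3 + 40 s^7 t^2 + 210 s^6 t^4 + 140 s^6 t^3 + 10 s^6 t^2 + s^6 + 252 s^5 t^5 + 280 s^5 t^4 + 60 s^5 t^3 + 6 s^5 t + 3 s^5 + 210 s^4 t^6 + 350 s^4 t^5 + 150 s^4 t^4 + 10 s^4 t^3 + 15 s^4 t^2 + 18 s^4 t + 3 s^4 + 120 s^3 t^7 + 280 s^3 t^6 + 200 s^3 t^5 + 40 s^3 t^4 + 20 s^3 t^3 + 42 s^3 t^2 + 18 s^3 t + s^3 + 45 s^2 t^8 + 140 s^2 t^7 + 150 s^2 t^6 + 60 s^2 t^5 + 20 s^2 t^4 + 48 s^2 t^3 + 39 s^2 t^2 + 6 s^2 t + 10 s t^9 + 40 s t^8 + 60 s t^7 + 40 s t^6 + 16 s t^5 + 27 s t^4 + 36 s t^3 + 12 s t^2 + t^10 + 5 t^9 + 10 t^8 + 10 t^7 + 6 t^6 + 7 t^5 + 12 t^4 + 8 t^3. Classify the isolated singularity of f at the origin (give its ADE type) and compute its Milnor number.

The Hessian of f at 0 has rank 0. Corank 2; j^3 = (s + 2*t)^3 is a perfect cube, so E-series; the 5-jet and mu = 8 give E_8.

Type E_8, Milnor number mu = 8.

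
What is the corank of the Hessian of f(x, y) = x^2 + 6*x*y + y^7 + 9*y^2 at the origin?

Hessian at 0 has rank 1.

1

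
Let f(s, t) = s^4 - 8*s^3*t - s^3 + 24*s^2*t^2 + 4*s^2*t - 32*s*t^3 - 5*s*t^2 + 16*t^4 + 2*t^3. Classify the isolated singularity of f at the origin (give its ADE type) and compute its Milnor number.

The Hessian of f at 0 has rank 0. Corank 2; j^3 = -(s - 2*t)*(s - t)^2 has shape L^2 M (L != M), so D-series; mu = 5 gives D_5.

Type D_5, Milnor number mu = 5.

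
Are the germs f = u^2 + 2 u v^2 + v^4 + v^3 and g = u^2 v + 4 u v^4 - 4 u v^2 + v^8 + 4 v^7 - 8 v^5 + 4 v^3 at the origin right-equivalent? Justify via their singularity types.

No.

The Hessian of f at 0 is [[2, 0], [0, 0]] with rank 1, so corank 1. A Groebner basis of the Jacobian ideal J(f) in C{u,v} is {v^2, u}; counting standard monomials gives mu = 2. Corank 1: A-series; mu = 2 gives A_2. The Hessian of g at 0 is [[0, 0], [0, 0]] with rank 0, so corank 2. A Groebner basis of the Jacobian ideal J(g) in C{u,v} is {u^2*v^2 + 4*u^2*v + 2*u^2 - 16*u*v^2 - 6*u*v + 16*v^3 + 4*v^2, u^2*v + u^2/2 + u*v^3 - 4*u*v^2 - u*v + 4*v^3, u*v/2 + v^4 - v^2, u^3 - 6*u^2*v + 12*u*v^2 - 8*v^3}; counting standard monomials gives mu = 9. Corank 2; j^3 = v*(u - 2*v)^2 has shape L^2 M (L != M), so D-series; mu = 9 gives D_9. f is A_2 but g is D_9, hence not right-equivalent.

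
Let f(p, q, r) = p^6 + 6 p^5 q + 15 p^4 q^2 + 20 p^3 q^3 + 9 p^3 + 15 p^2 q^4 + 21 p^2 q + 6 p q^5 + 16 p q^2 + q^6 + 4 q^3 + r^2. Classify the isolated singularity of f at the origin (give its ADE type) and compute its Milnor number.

Type D7, Milnor number mu = 7.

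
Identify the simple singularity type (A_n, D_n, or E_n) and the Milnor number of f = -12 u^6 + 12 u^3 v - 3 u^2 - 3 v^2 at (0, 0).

The Hessian of f at 0 has rank 2. Corank 0: nondegenerate Morse point, so A_1.

Type A_1, Milnor number mu = 1.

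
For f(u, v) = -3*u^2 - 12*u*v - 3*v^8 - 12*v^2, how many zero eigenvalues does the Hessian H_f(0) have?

Hessian at 0 has rank 1.

1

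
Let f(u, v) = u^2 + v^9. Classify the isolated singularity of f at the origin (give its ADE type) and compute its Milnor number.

Type A8, Milnor number mu = 8.

The Hessian of f at 0 has rank 1. Corank 1: A-series; mu = 8 gives A_8.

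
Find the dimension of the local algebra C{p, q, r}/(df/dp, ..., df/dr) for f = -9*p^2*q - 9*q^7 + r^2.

The Hessian of f at 0 is [[0, 0, 0], [0, 0, 0], [0, 0, 2]] with rank 1, so corank 2. A Groebner basis of the Jacobian ideal J(f) in C{p,q,r} is {p^2/7 + q^6, p^3, p*q, r}; counting standard monomials gives mu = 8. Corank 2; j^3 = -9*p^2*q has shape L^2 M (L != M), so D-series; mu = 8 gives D_8.

8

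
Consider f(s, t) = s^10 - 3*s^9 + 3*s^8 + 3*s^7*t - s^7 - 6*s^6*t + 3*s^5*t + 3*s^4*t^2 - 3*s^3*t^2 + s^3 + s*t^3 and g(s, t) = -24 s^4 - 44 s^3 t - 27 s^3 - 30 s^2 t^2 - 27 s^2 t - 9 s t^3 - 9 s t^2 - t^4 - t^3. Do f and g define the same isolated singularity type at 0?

Yes.

The Hessian of f at 0 has rank 0. Corank 2; j^3 = s^3 is a perfect cube, so E-series; the 4-jet and mu = 7 give E_7. The Hessian of g at 0 has rank 0. Corank 2; j^3 = -(3*s + t)^3 is a perfect cube, so E-series; the 4-jet and mu = 7 give E_7. Both have type E_7, hence right-equivalent.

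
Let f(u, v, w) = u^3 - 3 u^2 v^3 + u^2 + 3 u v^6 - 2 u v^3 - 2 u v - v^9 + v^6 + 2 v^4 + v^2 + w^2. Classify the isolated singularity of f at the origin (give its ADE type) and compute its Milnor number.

Type A_2, Milnor number mu = 2.

The Hessian of f at 0 is [[2, -2, 0], [-2, 2, 0], [0, 0, 2]] with rank 2, so corank 1. A Groebner basis of the Jacobian ideal J(f) in C{u,v,w} is {v^2, u - v, w}; counting standard monomials gives mu = 2. Corank 1: A-series; mu = 2 gives A_2.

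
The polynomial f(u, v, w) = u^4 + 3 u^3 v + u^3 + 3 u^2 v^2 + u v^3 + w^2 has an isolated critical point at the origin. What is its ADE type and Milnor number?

Type E7, Milnor number mu = 7.

The Hessian of f at 0 has rank 1. Corank 2; j^3 = u^3 is a perfect cube, so E-series; the 4-jet and mu = 7 give E_7.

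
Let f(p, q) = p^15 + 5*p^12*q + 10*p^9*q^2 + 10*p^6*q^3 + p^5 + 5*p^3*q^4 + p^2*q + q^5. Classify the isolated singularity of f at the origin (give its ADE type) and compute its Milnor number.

The Hessian of f at 0 has rank 0. Corank 2; j^3 = p^2*q has shape L^2 M (L != M), so D-series; mu = 6 gives D_6.

Type D_6, Milnor number mu = 6.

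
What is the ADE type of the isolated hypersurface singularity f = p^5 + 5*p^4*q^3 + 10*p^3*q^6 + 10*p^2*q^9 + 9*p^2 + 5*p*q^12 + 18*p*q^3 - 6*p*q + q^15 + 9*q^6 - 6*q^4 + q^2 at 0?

A_{4}

The Hessian of f at 0 is [[18, -6], [-6, 2]] with rank 1, so corank 1. A Groebner basis of the Jacobian ideal J(f) in C{p,q} is {p + q^3 - q/3, p^2 - q^2/9, p*q - q^2/3}; counting standard monomials gives mu = 4. Corank 1: A-series; mu = 4 gives A_4.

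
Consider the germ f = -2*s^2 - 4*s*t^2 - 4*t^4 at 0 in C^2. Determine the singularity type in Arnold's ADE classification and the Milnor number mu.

The Hessian of f at 0 is [[-4, 0], [0, 0]] with rank 1, so corank 1. A Groebner basis of the Jacobian ideal J(f) in C{s,t} is {s^2, s*t, s + t^2}; counting standard monomials gives mu = 3. Corank 1: A-series; mu = 3 gives A_3.

Type A_{3}, Milnor number mu = 3.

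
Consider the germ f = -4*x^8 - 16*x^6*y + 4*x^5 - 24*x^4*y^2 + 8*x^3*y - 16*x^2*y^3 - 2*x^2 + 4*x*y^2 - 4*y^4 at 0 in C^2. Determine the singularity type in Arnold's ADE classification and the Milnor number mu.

The Hessian of f at 0 has rank 1. Corank 1: A-series; mu = 3 gives A_3.

Type A3, Milnor number mu = 3.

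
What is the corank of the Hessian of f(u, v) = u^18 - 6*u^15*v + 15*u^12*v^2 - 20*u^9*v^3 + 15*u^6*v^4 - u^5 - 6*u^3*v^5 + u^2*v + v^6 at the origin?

2

The Hessian at 0 is [[0, 0], [0, 0]] of rank 0; hence corank 2.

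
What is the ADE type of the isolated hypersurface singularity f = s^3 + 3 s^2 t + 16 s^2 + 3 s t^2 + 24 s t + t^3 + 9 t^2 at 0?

The Hessian of f at 0 is [[32, 24], [24, 18]] with rank 1, so corank 1. A Groebner basis of the Jacobian ideal J(f) in C{s,t} is {t^2, s + 3*t/4}; counting standard monomials gives mu = 2. Corank 1: A-series; mu = 2 gives A_2.

A_{2}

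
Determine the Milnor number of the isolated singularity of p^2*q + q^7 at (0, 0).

The Hessian of f at 0 is [[0, 0], [0, 0]] with rank 0, so corank 2. A Groebner basis of the Jacobian ideal J(f) in C{p,q} is {p^2/7 + q^6, p^3, p*q}; counting standard monomials gives mu = 8. Corank 2; j^3 = p^2*q has shape L^2 M (L != M), so D-series; mu = 8 gives D_8.

8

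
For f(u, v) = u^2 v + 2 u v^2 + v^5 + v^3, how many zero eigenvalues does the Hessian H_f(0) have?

2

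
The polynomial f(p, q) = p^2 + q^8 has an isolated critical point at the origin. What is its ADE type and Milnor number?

Type A_{7}, Milnor number mu = 7.

The Hessian of f at 0 is [[2, 0], [0, 0]] with rank 1, so corank 1. A Groebner basis of the Jacobian ideal J(f) in C{p,q} is {q^7, p}; counting standard monomials gives mu = 7. Corank 1: A-series; mu = 7 gives A_7.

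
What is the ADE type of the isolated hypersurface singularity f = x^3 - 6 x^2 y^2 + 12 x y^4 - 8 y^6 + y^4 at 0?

The Hessian of f at 0 is [[0, 0], [0, 0]] with rank 0, so corank 2. A Groebner basis of the Jacobian ideal J(f) in C{x,y} is {x^3, x^2*y, -x^2/4 + x*y^2, y^3}; counting standard monomials gives mu = 6. Corank 2; j^3 = x^3 is a perfect cube, so E-series; the 4-jet and mu = 6 give E_6.

E_{6}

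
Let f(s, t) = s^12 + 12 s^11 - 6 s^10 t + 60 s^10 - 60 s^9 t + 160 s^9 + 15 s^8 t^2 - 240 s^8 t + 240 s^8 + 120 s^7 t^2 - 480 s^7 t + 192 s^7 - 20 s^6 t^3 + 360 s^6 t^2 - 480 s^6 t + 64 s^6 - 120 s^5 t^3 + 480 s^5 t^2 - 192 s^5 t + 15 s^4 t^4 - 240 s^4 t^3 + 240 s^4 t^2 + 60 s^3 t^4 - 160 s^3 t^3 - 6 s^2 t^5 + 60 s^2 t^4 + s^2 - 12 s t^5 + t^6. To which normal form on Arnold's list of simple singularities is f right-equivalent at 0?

The Hessian of f at 0 is [[2, 0], [0, 0]] with rank 1, so corank 1. A Groebner basis of the Jacobian ideal J(f) in C{s,t} is {t^5, s}; counting standard monomials gives mu = 5. Corank 1: A-series; mu = 5 gives A_5.

A_{5}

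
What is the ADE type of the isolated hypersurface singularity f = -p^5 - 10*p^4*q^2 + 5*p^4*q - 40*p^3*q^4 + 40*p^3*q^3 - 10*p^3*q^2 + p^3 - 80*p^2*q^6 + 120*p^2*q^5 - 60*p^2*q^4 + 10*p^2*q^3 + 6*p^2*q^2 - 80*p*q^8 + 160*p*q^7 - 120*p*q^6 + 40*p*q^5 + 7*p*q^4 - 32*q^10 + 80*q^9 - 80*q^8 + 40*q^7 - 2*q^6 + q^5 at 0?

E8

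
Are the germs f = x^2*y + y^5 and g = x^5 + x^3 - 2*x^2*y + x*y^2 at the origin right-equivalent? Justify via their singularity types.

The Hessian of f at 0 is [[0, 0], [0, 0]] with rank 0, so corank 2. A Groebner basis of the Jacobian ideal J(f) in C{x,y} is {x^2/5 + y^4, x^3, x*y}; counting standard monomials gives mu = 6. Corank 2; j^3 = x^2*y has shape L^2 M (L != M), so D-series; mu = 6 gives D_6. The Hessian of g at 0 is [[0, 0], [0, 0]] with rank 0, so corank 2. A Groebner basis of the Jacobian ideal J(g) in C{x,y} is {-x*y/5 + y^4 + y^2/5, x*y^2 - y^3, x^2 - x*y}; counting standard monomials gives mu = 6. Corank 2; j^3 = x*(x - y)^2 has shape L^2 M (L != M), so D-series; mu = 6 gives D_6. Both have type D_6, hence right-equivalent.

Yes.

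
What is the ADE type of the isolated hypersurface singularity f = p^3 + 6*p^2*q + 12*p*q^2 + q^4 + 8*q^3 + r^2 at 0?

E_6

The Hessian of f at 0 has rank 1. Corank 2; j^3 = (p + 2*q)^3 is a perfect cube, so E-series; the 4-jet and mu = 6 give E_6.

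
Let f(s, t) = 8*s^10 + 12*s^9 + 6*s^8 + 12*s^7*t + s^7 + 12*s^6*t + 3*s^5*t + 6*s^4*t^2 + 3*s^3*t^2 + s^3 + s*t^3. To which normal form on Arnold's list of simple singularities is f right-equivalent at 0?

The Hessian of f at 0 has rank 0. Corank 2; j^3 = s^3 is a perfect cube, so E-series; the 4-jet and mu = 7 give E_7.

E7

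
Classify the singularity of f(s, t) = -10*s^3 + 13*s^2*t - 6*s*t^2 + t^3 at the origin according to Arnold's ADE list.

The Hessian of f at 0 has rank 0. Corank 2; j^3 = -(2*s - t)*(5*s^2 - 4*s*t + t^2) splits into three distinct lines over C (the quadratic factor has nonzero discriminant), so D_4.

D_{4}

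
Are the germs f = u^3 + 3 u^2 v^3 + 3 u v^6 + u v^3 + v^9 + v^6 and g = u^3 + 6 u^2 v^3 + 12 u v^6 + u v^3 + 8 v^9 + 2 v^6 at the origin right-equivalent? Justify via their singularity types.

Yes.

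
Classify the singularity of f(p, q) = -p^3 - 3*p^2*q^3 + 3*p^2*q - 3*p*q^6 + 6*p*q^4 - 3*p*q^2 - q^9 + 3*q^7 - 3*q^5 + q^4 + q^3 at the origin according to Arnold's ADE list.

The Hessian of f at 0 is [[0, 0], [0, 0]] with rank 0, so corank 2. A Groebner basis of the Jacobian ideal J(f) in C{p,q} is {q^3, p^2 - 2*p*q + q^2}; counting standard monomials gives mu = 6. Corank 2; j^3 = -(p - q)^3 is a perfect cube, so E-series; the 4-jet and mu = 6 give E_6.

E_6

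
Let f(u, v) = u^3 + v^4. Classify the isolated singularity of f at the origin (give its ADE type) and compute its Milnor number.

The Hessian of f at 0 has rank 0. Corank 2; j^3 = u^3 is a perfect cube, so E-series; the 4-jet and mu = 6 give E_6.

Type E_6, Milnor number mu = 6.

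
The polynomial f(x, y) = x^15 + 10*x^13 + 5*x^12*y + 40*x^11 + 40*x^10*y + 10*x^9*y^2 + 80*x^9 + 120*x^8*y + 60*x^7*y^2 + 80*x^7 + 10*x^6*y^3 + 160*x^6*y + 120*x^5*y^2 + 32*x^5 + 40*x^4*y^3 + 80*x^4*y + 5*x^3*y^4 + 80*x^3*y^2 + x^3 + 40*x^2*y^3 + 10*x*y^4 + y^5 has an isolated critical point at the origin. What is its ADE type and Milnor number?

Type E_8, Milnor number mu = 8.

The Hessian of f at 0 is [[0, 0], [0, 0]] with rank 0, so corank 2. A Groebner basis of the Jacobian ideal J(f) in C{x,y} is {y^5, x*y^3 + y^4/8, x^2}; counting standard monomials gives mu = 8. Corank 2; j^3 = x^3 is a perfect cube, so E-series; the 5-jet and mu = 8 give E_8.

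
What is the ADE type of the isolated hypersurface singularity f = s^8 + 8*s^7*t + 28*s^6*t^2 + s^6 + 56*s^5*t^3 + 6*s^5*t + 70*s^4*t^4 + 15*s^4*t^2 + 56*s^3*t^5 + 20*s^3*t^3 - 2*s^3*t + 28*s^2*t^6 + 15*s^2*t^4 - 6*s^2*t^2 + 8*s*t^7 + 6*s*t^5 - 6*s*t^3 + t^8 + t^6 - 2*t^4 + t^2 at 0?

The Hessian of f at 0 is [[0, 0], [0, 2]] with rank 1, so corank 1. A Groebner basis of the Jacobian ideal J(f) in C{s,t} is {s^3 + 3*s^2*t - t, s*t^2, t^3}; counting standard monomials gives mu = 7. Corank 1: A-series; mu = 7 gives A_7.

A7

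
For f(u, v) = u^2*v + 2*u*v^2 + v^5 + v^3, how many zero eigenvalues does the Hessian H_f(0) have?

2

Hessian at 0 has rank 0.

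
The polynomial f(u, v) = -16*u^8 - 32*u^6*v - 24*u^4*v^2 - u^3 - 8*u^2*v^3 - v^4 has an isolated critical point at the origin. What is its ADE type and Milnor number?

The Hessian of f at 0 is [[0, 0], [0, 0]] with rank 0, so corank 2. A Groebner basis of the Jacobian ideal J(f) in C{u,v} is {v^3, u^2}; counting standard monomials gives mu = 6. Corank 2; j^3 = -u^3 is a perfect cube, so E-series; the 4-jet and mu = 6 give E_6.

Type E_6, Milnor number mu = 6.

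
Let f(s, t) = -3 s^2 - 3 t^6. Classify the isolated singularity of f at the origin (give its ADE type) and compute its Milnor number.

The Hessian of f at 0 has rank 1. Corank 1: A-series; mu = 5 gives A_5.

Type A_{5}, Milnor number mu = 5.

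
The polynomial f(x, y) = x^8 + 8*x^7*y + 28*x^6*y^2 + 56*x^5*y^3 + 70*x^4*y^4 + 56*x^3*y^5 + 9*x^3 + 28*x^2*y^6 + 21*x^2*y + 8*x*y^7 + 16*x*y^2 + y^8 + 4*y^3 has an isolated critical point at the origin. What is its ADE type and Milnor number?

The Hessian of f at 0 has rank 0. Corank 2; j^3 = (x + y)*(3*x + 2*y)^2 has shape L^2 M (L != M), so D-series; mu = 9 gives D_9.

Type D_9, Milnor number mu = 9.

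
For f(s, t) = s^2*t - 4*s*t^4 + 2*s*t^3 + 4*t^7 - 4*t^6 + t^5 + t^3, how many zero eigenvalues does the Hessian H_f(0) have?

2

The Hessian at 0 is [[0, 0], [0, 0]] of rank 0; hence corank 2.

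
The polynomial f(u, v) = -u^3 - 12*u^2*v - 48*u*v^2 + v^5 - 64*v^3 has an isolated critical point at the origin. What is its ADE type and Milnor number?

Type E_8, Milnor number mu = 8.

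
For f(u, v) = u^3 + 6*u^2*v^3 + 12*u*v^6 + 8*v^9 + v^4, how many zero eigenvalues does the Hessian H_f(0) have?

The Hessian at 0 is [[0, 0], [0, 0]] of rank 0; hence corank 2.

2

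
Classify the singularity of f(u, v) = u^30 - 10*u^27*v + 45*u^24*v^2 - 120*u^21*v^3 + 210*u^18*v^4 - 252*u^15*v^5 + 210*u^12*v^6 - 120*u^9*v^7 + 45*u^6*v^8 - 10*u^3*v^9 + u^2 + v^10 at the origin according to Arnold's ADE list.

A_9

The Hessian of f at 0 is [[2, 0], [0, 0]] with rank 1, so corank 1. A Groebner basis of the Jacobian ideal J(f) in C{u,v} is {v^9, u}; counting standard monomials gives mu = 9. Corank 1: A-series; mu = 9 gives A_9.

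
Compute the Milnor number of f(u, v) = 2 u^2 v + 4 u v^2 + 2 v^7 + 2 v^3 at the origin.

The Hessian of f at 0 has rank 0. Corank 2; j^3 = 2*v*(u + v)^2 has shape L^2 M (L != M), so D-series; mu = 8 gives D_8.

8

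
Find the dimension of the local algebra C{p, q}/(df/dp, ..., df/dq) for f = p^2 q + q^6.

7

The Hessian of f at 0 is [[0, 0], [0, 0]] with rank 0, so corank 2. A Groebner basis of the Jacobian ideal J(f) in C{p,q} is {p^2/6 + q^5, p^3, p*q}; counting standard monomials gives mu = 7. Corank 2; j^3 = p^2*q has shape L^2 M (L != M), so D-series; mu = 7 gives D_7.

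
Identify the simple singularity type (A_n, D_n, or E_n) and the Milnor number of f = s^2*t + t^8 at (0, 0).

Type D_9, Milnor number mu = 9.

The Hessian of f at 0 has rank 0. Corank 2; j^3 = s^2*t has shape L^2 M (L != M), so D-series; mu = 9 gives D_9.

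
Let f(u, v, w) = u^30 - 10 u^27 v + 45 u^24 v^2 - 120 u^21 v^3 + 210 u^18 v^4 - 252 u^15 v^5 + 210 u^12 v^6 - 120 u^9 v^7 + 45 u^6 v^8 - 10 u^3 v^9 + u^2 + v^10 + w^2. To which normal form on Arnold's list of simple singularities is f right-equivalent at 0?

A_9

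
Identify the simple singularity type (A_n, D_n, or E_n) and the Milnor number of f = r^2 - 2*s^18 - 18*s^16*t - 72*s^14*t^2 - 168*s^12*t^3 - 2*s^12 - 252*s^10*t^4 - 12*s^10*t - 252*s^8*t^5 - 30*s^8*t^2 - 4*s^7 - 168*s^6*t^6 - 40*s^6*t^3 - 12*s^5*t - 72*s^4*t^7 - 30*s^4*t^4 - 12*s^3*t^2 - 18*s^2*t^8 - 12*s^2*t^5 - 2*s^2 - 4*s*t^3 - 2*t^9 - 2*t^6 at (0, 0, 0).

Type A_{8}, Milnor number mu = 8.

The Hessian of f at 0 has rank 2. Corank 1: A-series; mu = 8 gives A_8.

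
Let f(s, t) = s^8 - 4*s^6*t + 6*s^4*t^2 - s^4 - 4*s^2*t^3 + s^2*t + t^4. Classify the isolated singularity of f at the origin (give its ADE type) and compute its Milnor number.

Type D_5, Milnor number mu = 5.

The Hessian of f at 0 is [[0, 0], [0, 0]] with rank 0, so corank 2. A Groebner basis of the Jacobian ideal J(f) in C{s,t} is {s^3, s^2/4 + t^3, s*t}; counting standard monomials gives mu = 5. Corank 2; j^3 = s^2*t has shape L^2 M (L != M), so D-series; mu = 5 gives D_5.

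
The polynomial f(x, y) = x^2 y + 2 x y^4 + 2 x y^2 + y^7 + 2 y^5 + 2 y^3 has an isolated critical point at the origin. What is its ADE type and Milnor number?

Type D4, Milnor number mu = 4.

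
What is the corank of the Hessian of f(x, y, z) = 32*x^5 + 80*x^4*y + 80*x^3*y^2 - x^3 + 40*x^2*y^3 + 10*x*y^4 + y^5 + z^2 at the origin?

Hessian at 0 has rank 1.

2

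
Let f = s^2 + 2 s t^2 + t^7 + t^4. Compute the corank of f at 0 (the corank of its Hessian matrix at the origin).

1

Hessian at 0 has rank 1.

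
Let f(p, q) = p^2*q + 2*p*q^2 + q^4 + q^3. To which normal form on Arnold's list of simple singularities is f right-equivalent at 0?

D_{5}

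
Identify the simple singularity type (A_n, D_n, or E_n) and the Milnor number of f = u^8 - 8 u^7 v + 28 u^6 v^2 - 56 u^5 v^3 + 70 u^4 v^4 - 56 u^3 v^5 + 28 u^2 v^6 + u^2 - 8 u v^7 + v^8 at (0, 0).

Type A_7, Milnor number mu = 7.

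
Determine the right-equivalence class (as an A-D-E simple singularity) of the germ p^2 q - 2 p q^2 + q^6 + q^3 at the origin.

D7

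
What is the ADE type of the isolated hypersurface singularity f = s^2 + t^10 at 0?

The Hessian of f at 0 has rank 1. Corank 1: A-series; mu = 9 gives A_9.

A9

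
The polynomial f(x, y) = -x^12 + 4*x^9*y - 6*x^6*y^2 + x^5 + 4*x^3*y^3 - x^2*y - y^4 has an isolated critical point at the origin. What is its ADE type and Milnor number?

The Hessian of f at 0 is [[0, 0], [0, 0]] with rank 0, so corank 2. A Groebner basis of the Jacobian ideal J(f) in C{x,y} is {x^3, x^2/4 + y^3, x*y}; counting standard monomials gives mu = 5. Corank 2; j^3 = -x^2*y has shape L^2 M (L != M), so D-series; mu = 5 gives D_5.

Type D_{5}, Milnor number mu = 5.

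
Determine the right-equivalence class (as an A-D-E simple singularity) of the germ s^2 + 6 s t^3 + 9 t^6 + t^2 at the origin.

The Hessian of f at 0 is [[2, 0], [0, 2]] with rank 2, so corank 0. A Groebner basis of the Jacobian ideal J(f) in C{s,t} is {s, t}; counting standard monomials gives mu = 1. Corank 0: nondegenerate Morse point, so A_1.

A_{1}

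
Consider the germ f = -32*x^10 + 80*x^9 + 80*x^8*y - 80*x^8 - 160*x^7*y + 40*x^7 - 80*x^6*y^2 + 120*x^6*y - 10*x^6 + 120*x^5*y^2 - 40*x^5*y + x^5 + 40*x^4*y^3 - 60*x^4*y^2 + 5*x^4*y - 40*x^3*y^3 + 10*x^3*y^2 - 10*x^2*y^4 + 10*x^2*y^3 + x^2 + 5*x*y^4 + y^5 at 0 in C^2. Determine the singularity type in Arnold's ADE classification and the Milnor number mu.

The Hessian of f at 0 has rank 1. Corank 1: A-series; mu = 4 gives A_4.

Type A4, Milnor number mu = 4.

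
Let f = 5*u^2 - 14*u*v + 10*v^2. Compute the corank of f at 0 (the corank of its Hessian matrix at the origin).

Hessian at 0 has rank 2.

0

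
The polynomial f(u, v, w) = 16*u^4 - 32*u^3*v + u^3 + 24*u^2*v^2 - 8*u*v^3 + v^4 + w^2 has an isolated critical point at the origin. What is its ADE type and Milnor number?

Type E6, Milnor number mu = 6.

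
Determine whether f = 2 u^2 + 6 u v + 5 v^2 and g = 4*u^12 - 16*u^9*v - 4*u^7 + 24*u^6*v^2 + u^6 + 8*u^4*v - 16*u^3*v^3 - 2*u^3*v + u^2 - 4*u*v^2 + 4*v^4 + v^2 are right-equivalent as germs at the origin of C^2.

Yes.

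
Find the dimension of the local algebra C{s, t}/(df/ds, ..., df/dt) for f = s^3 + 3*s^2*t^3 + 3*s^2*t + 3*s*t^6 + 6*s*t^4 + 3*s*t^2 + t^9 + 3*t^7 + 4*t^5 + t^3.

8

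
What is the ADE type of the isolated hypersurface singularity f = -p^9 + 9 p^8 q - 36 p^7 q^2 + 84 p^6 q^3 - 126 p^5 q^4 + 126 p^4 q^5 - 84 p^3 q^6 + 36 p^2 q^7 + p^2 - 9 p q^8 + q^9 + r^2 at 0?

A8

The Hessian of f at 0 has rank 2. Corank 1: A-series; mu = 8 gives A_8.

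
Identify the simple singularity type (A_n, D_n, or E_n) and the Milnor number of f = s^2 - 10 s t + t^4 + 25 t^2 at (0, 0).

The Hessian of f at 0 is [[2, -10], [-10, 50]] with rank 1, so corank 1. A Groebner basis of the Jacobian ideal J(f) in C{s,t} is {t^3, s - 5*t}; counting standard monomials gives mu = 3. Corank 1: A-series; mu = 3 gives A_3.

Type A_{3}, Milnor number mu = 3.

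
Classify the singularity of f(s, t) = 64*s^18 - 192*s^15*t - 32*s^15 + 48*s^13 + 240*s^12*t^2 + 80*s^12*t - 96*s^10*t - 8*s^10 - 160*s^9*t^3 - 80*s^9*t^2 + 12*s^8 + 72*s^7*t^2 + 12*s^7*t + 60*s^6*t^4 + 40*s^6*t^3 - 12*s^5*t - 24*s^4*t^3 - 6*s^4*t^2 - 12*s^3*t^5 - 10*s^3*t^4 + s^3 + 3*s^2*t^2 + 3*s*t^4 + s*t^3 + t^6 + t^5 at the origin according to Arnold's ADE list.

The Hessian of f at 0 is [[0, 0], [0, 0]] with rank 0, so corank 2. A Groebner basis of the Jacobian ideal J(f) in C{s,t} is {-s^2 + t^4 - t^3/3, s^3, s^2*t + s^2/3 + t^3/9, s^2 + s*t^2 + t^3/3}; counting standard monomials gives mu = 7. Corank 2; j^3 = s^3 is a perfect cube, so E-series; the 4-jet and mu = 7 give E_7.

E_{7}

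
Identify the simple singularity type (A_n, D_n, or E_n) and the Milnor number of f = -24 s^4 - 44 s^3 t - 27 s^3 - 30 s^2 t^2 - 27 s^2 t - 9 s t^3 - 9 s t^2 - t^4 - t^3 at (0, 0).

The Hessian of f at 0 has rank 0. Corank 2; j^3 = -(3*s + t)^3 is a perfect cube, so E-series; the 4-jet and mu = 7 give E_7.

Type E7, Milnor number mu = 7.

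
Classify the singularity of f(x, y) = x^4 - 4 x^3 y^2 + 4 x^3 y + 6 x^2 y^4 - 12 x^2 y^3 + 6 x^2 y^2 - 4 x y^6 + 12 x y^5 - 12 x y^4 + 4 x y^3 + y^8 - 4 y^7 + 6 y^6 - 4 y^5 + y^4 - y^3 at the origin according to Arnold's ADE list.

E_{6}

The Hessian of f at 0 has rank 0. Corank 2; j^3 = -y^3 is a perfect cube, so E-series; the 4-jet and mu = 6 give E_6.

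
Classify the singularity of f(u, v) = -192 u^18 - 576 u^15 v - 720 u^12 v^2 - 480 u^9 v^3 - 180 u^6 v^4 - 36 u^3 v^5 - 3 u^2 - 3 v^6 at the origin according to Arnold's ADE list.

The Hessian of f at 0 has rank 1. Corank 1: A-series; mu = 5 gives A_5.

A_{5}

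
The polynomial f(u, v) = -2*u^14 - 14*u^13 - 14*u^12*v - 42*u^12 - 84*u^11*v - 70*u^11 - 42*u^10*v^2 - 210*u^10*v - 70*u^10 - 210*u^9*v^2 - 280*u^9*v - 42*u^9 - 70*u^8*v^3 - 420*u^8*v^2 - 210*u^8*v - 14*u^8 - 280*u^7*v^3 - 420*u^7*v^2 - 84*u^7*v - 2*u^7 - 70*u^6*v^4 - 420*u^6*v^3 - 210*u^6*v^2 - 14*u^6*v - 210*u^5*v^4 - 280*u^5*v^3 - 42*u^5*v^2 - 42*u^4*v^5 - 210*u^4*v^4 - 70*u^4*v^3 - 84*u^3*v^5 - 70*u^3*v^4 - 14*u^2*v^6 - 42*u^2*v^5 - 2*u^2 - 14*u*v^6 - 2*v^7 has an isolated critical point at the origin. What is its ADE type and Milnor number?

Type A_6, Milnor number mu = 6.

The Hessian of f at 0 has rank 1. Corank 1: A-series; mu = 6 gives A_6.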